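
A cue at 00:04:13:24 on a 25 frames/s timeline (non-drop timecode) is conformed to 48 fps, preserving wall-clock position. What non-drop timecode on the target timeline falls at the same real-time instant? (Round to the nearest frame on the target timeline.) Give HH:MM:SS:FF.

00:04:13:46

Source frame index: (0×3600 + 4×60 + 13) × 25 + 24 = 6349.
Real time: 6349 / (25) = 6349/25 s.
Target frame: (6349/25) × (48) = 304752/25 ≈ 12190.080 → 12190.
At 48 labels/s: frame 12190 → 00:04:13:46.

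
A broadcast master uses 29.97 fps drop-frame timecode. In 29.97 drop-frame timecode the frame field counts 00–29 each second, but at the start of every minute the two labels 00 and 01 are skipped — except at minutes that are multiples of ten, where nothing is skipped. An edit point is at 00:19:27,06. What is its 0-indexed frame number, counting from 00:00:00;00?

Complete 10-minute blocks: 1, each 17982 frames → 17982.
Remaining 9 whole minutes in the current block: 1800 + 8 × 1798 = 16184 frames.
Within the current minute: 27 × 30 + 6 − 2 = 814 (labels ;00/;01 skipped at this minute). Total = 17982 + 16184 + 814 = 34980.

34980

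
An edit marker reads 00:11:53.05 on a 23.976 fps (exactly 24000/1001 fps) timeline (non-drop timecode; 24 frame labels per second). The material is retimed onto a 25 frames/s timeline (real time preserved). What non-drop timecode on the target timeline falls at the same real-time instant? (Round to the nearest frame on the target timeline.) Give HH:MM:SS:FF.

Source frame index: (0×3600 + 11×60 + 53) × 24 + 5 = 17117.
Real time: 17117 / (24000/1001) = 17134117/24000 s.
Target frame: (17134117/24000) × (25) = 17134117/960 ≈ 17848.039 → 17848.
At 25 labels/s: frame 17848 → 00:11:53:23.

00:11:53:23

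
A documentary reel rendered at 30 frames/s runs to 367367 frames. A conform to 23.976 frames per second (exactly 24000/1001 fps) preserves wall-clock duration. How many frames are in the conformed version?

293600 frames

Target frames = source frames × (target rate / source rate) = 367367 × (24000/1001)/(30) = 367367 × 800/1001 = 293600.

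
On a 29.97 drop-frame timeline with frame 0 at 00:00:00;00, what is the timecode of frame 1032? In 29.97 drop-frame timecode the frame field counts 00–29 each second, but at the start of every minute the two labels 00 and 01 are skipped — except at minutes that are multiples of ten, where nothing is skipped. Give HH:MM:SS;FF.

Ten DF minutes hold 17982 frames, so frame 1032 lies in block 0 (frames 0–17981) with 1032 frames into that block.
The block's first minute is 1800 frames and the rest 1798 each; 1032 frames reaches minute 0, so 0 × 18 + 0 × 2 = 0 labels have been skipped so far.
Adding those back, label number 1032 + 0 = 1032 at 30 labels/s is 34 s + 12 f = 0 h 0 min 34 s frame 12, i.e. 00:00:34;12.

00:00:34;12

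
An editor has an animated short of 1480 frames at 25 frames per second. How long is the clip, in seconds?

59.2 seconds

Running time = 1480 / (25) = 59.2 s.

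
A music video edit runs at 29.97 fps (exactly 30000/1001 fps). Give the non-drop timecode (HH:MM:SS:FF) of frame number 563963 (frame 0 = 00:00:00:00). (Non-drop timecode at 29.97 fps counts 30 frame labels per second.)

05:13:18:23

563963 ÷ 30 = 18798 full seconds, remainder 23 frames.
18798 s = 5 h 13 min 18 s.
Timecode: 05:13:18:23.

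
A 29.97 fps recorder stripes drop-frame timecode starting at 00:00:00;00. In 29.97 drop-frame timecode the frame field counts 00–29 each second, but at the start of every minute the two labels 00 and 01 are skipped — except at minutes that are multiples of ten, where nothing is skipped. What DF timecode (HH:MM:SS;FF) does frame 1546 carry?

00:00:51;16

Ten DF minutes hold 17982 frames, so frame 1546 lies in block 0 (frames 0–17981) with 1546 frames into that block.
The block's first minute is 1800 frames and the rest 1798 each; 1546 frames reaches minute 0, so 0 × 18 + 0 × 2 = 0 labels have been skipped so far.
Adding those back, label number 1546 + 0 = 1546 at 30 labels/s is 51 s + 16 f = 0 h 0 min 51 s frame 16, i.e. 00:00:51;16.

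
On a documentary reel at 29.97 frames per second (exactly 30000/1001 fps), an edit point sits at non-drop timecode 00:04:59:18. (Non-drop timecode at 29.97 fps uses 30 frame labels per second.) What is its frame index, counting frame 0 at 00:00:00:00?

frame 8988

Total seconds to the label: (0 × 3600 + 4 × 60 + 59) = 299.
Frame index = 299 × 30 + 18 = 8988.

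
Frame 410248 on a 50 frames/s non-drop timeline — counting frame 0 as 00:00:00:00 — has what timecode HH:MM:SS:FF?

410248 ÷ 50 = 8204 full seconds, remainder 48 frames.
8204 s = 2 h 16 min 44 s.
Timecode: 02:16:44:48.

02:16:44:48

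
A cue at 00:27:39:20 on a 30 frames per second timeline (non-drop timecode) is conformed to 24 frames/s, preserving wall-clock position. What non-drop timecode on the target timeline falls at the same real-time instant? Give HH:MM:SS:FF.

00:27:39:16

Source frame index: (0×3600 + 27×60 + 39) × 30 + 20 = 49790.
Real time: 49790 / (30) = 4979/3 s.
Target frame: (4979/3) × (24) = 39832.
At 24 labels/s: frame 39832 → 00:27:39:16.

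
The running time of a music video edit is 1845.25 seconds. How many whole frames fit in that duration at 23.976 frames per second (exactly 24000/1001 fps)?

Frames = 1845.25 × 24000/1001 = 4026000/91 ≈ 44241.7582.
Complete frames: 44241.

44241 frames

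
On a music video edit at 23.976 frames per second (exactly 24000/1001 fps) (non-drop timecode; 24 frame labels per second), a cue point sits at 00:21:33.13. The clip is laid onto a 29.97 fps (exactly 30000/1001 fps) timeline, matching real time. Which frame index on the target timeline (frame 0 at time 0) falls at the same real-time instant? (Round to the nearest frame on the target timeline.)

frame 38806

Source frame index: (0×3600 + 21×60 + 33) × 24 + 13 = 31045.
Real time: 31045 / (24000/1001) = 6215209/4800 s.
Target frame: (6215209/4800) × (30000/1001) = 155225/4 ≈ 38806.250 → 38806.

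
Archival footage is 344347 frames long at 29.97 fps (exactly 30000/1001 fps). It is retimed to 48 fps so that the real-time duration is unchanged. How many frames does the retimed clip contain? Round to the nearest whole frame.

Frames at target rate = 344347 × (48) / (30000/1001) = 344691347/625 ≈ 551506.155.
Nearest whole frame: 551506.

551506 frames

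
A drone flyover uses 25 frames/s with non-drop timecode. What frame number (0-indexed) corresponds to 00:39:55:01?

Total seconds to the label: (0 × 3600 + 39 × 60 + 55) = 2395.
Frame index = 2395 × 25 + 1 = 59876.

frame 59876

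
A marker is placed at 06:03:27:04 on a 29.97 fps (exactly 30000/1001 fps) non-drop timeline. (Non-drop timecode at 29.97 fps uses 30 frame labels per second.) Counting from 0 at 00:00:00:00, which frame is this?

Total seconds to the label: (6 × 3600 + 3 × 60 + 27) = 21807.
Frame index = 21807 × 30 + 4 = 654214.

frame 654214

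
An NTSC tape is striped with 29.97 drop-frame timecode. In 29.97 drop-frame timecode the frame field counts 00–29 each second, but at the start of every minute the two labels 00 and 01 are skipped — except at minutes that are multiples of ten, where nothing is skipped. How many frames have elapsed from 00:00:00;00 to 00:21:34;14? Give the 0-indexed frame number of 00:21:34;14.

Complete 10-minute blocks: 2, each 17982 frames → 35964.
Remaining 1 whole minute in the current block: 1800 + 0 × 1798 = 1800 frames.
Within the current minute: 34 × 30 + 14 − 2 = 1032 (labels ;00/;01 skipped at this minute). Total = 35964 + 1800 + 1032 = 38796.

38796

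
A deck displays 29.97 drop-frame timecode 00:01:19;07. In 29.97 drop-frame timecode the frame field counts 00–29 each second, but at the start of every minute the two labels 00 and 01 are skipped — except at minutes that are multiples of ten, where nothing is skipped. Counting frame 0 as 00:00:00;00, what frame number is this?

2375

Complete 10-minute blocks: 0, each 17982 frames → 0.
Remaining 1 whole minute in the current block: 1800 + 0 × 1798 = 1800 frames.
Within the current minute: 19 × 30 + 7 − 2 = 575 (labels ;00/;01 skipped at this minute). Total = 0 + 1800 + 575 = 2375.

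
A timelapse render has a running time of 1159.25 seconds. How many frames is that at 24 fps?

Frames = 1159.25 × 24 = 27822.

27822 frames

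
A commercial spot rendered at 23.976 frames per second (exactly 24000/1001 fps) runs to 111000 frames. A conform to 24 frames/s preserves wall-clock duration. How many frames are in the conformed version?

111111 frames

Target frames = source frames × (target rate / source rate) = 111000 × (24)/(24000/1001) = 111000 × 1001/1000 = 111111.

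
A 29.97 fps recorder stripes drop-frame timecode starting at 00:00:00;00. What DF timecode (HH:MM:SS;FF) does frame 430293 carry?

03:59:17;15

Each 10-minute DF block holds 10 × 60 × 30 − 9 × 2 = 17982 frames. 430293 ÷ 17982 → 23 full blocks, remainder 16707.
Within the partial block the first minute is 1800 frames and each further minute 1798, so 9 further minute boundaries passed. Total skipped labels = 18 × 23 + 2 × 9 = 432.
Non-drop label index = 430293 + 432 = 430725; at 30 labels/s that is 03:59:17:15, i.e. DF 03:59:17;15.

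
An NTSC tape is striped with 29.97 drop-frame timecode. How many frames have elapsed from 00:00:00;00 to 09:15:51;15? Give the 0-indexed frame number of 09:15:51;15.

999545

Complete 10-minute blocks: 55, each 17982 frames → 989010.
Remaining 5 whole minutes in the current block: 1800 + 4 × 1798 = 8992 frames.
Within the current minute: 51 × 30 + 15 − 2 = 1543 (labels ;00/;01 skipped at this minute). Total = 989010 + 8992 + 1543 = 999545.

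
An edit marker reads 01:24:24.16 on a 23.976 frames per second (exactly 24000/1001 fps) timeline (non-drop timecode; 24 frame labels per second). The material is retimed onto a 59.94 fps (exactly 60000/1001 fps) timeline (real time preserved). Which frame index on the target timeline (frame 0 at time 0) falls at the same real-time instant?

Source frame index: (1×3600 + 24×60 + 24) × 24 + 16 = 121552.
Real time: 121552 / (24000/1001) = 7604597/1500 s.
Target frame: (7604597/1500) × (60000/1001) = 303880.

frame 303880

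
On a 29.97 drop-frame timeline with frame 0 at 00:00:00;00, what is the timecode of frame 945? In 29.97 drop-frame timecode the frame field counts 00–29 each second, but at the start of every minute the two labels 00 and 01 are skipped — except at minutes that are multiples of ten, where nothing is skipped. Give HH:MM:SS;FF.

Ten DF minutes hold 17982 frames, so frame 945 lies in block 0 (frames 0–17981) with 945 frames into that block.
The block's first minute is 1800 frames and the rest 1798 each; 945 frames reaches minute 0, so 0 × 18 + 0 × 2 = 0 labels have been skipped so far.
Adding those back, label number 945 + 0 = 945 at 30 labels/s is 31 s + 15 f = 0 h 0 min 31 s frame 15, i.e. 00:00:31;15.

00:00:31;15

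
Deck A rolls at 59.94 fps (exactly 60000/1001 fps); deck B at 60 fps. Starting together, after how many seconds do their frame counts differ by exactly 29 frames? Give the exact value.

29029/60 seconds

The gap grows by |60 − 60000/1001| = 60/1001 frames per second.
Time for a 29-frame gap: 29 ÷ (60/1001) = 29029/60 s.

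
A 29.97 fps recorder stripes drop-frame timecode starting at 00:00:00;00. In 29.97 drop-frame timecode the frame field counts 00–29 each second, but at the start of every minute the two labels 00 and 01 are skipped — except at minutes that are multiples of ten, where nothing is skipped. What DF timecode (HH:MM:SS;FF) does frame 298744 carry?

02:46:08;04

Ten DF minutes hold 17982 frames, so frame 298744 lies in block 16 (frames 287712–305693) with 11032 frames into that block.
The block's first minute is 1800 frames and the rest 1798 each; 11032 frames reaches minute 6, so 16 × 18 + 6 × 2 = 300 labels have been skipped so far.
Adding those back, label number 298744 + 300 = 299044 at 30 labels/s is 9968 s + 4 f = 2 h 46 min 8 s frame 4, i.e. 02:46:08;04.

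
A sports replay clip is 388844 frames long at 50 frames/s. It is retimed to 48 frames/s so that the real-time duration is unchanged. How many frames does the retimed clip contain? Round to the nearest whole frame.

Frames at target rate = 388844 × (48) / (50) = 9332256/25 ≈ 373290.240.
Nearest whole frame: 373290.

373290 frames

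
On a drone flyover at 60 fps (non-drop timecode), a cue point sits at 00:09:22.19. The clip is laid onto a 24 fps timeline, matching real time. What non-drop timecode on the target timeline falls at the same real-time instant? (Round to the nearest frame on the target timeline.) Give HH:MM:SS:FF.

Source frame index: (0×3600 + 9×60 + 22) × 60 + 19 = 33739.
Real time: 33739 / (60) = 33739/60 s.
Target frame: (33739/60) × (24) = 67478/5 ≈ 13495.600 → 13496.
At 24 labels/s: frame 13496 → 00:09:22:08.

00:09:22:08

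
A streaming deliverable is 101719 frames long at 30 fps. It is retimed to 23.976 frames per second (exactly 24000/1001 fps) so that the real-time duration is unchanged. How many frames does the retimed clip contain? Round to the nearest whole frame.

81294 frames

Frames at target rate = 101719 × (24000/1001) / (30) = 81375200/1001 ≈ 81293.906.
Nearest whole frame: 81294.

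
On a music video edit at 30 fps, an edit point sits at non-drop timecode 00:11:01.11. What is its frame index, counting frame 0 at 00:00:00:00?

Total seconds to the label: (0 × 3600 + 11 × 60 + 1) = 661.
Frame index = 661 × 30 + 11 = 19841.

19841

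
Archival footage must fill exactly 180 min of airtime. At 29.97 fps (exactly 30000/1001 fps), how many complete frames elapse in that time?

180 min = 10800 s.
Frames = 10800 × 30000/1001 = 324000000/1001 ≈ 323676.3237.
Complete frames: 323676.

323676 frames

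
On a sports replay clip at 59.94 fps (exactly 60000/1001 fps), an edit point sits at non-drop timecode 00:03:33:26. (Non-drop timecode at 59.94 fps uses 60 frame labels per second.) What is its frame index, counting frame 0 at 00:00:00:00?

Total seconds to the label: (0 × 3600 + 3 × 60 + 33) = 213.
Frame index = 213 × 60 + 26 = 12806.

frame 12806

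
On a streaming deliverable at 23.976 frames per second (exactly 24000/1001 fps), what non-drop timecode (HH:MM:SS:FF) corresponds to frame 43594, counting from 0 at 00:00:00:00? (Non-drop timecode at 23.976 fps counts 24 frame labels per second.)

00:30:16:10

43594 ÷ 24 = 1816 full seconds, remainder 10 frames.
1816 s = 0 h 30 min 16 s.
Timecode: 00:30:16:10.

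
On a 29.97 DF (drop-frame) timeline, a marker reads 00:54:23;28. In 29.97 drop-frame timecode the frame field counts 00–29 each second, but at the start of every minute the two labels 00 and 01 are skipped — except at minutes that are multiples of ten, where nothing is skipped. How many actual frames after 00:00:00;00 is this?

97820

As if non-drop at 30 labels/s: (0 × 3600 + 54 × 60 + 23) × 30 + 28 = 97918.
Minute boundaries passed: 54; those not divisible by 10: 54 − 5 = 49; dropped labels = 2 × 49 = 98.
Actual frame index = 97918 − 98 = 97820.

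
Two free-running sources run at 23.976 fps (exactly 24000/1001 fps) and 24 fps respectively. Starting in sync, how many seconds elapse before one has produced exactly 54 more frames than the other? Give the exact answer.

The gap grows by |24 − 24000/1001| = 24/1001 frames per second.
Time for a 54-frame gap: 54 ÷ (24/1001) = 2252.25 s.

2252.25 seconds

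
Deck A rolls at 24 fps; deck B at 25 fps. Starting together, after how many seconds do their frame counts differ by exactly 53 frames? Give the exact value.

The gap grows by |25 − 24| = 1 frame per second.
Time for a 53-frame gap: 53 ÷ (1) = 53 s.

53 seconds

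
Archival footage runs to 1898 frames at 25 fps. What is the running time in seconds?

Running time = 1898 / (25) = 75.92 s.

75.92 seconds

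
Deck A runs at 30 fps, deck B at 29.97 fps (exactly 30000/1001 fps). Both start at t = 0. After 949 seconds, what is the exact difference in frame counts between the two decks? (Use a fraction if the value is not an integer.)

2190/77 frames

A emits 30 × 949 = 28470 frames; B emits 30000/1001 × 949 = 2190000/77.
Difference = 2190/77 frames (≈ 28.4416); B is behind A.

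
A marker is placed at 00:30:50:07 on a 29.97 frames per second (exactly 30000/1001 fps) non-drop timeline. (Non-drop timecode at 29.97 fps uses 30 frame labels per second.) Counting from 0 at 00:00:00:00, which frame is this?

Total seconds to the label: (0 × 3600 + 30 × 60 + 50) = 1850.
Frame index = 1850 × 30 + 7 = 55507.

frame 55507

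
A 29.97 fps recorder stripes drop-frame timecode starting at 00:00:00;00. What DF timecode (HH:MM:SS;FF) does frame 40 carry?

00:00:01;10

Each 10-minute DF block holds 10 × 60 × 30 − 9 × 2 = 17982 frames. 40 ÷ 17982 → 0 full blocks, remainder 40.
Within the partial block the first minute is 1800 frames and each further minute 1798, so 0 further minute boundaries passed. Total skipped labels = 18 × 0 + 2 × 0 = 0.
Non-drop label index = 40 + 0 = 40; at 30 labels/s that is 00:00:01:10, i.e. DF 00:00:01;10.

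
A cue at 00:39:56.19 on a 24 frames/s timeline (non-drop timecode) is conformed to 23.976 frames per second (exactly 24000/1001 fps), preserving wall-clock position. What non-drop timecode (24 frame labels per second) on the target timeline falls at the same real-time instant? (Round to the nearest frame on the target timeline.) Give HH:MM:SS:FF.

00:39:54:10

Source frame index: (0×3600 + 39×60 + 56) × 24 + 19 = 57523.
Real time: 57523 / (24) = 57523/24 s.
Target frame: (57523/24) × (24000/1001) = 57523000/1001 ≈ 57465.534 → 57466.
At 24 labels/s: frame 57466 → 00:39:54:10.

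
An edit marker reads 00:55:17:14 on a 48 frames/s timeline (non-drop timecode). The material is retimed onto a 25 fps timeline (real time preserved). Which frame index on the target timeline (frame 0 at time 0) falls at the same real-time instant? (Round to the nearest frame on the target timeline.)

Source frame index: (0×3600 + 55×60 + 17) × 48 + 14 = 159230.
Real time: 159230 / (48) = 79615/24 s.
Target frame: (79615/24) × (25) = 1990375/24 ≈ 82932.292 → 82932.

frame 82932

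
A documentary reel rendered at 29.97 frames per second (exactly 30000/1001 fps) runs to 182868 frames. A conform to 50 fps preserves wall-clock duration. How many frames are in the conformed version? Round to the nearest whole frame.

305085 frames

Frames at target rate = 182868 × (50) / (30000/1001) = 15254239/50 ≈ 305084.780.
Nearest whole frame: 305085.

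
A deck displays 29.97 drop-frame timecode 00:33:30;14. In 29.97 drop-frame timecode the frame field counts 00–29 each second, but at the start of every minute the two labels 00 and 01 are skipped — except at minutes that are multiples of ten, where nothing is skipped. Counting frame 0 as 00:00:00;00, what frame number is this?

60254

Complete 10-minute blocks: 3, each 17982 frames → 53946.
Remaining 3 whole minutes in the current block: 1800 + 2 × 1798 = 5396 frames.
Within the current minute: 30 × 30 + 14 − 2 = 912 (labels ;00/;01 skipped at this minute). Total = 53946 + 5396 + 912 = 60254.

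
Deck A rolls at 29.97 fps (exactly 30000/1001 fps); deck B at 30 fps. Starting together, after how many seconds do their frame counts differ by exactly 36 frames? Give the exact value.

1201.2 seconds

The gap grows by |30 − 30000/1001| = 30/1001 frames per second.
Time for a 36-frame gap: 36 ÷ (30/1001) = 1201.2 s.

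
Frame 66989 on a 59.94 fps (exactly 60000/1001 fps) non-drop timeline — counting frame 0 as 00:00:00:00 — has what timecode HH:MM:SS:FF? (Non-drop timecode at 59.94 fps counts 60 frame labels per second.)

00:18:36:29

66989 ÷ 60 = 1116 full seconds, remainder 29 frames.
1116 s = 0 h 18 min 36 s.
Timecode: 00:18:36:29.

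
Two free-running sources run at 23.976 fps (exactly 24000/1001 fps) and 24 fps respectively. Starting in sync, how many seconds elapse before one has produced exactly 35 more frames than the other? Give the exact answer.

35035/24 seconds

The gap grows by |24 − 24000/1001| = 24/1001 frames per second.
Time for a 35-frame gap: 35 ÷ (24/1001) = 35035/24 s.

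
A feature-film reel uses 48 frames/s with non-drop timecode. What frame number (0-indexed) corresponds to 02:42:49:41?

Total seconds to the label: (2 × 3600 + 42 × 60 + 49) = 9769.
Frame index = 9769 × 48 + 41 = 468953.

468953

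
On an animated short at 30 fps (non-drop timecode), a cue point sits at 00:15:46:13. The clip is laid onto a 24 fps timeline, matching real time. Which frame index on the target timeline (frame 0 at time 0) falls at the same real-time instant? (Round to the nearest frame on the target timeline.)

frame 22714

Source frame index: (0×3600 + 15×60 + 46) × 30 + 13 = 28393.
Real time: 28393 / (30) = 28393/30 s.
Target frame: (28393/30) × (24) = 113572/5 ≈ 22714.400 → 22714.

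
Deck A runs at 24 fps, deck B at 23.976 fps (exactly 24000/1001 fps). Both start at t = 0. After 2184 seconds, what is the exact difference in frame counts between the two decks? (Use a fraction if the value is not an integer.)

576/11 frames

A emits 24 × 2184 = 52416 frames; B emits 24000/1001 × 2184 = 576000/11.
Difference = 576/11 frames (≈ 52.3636); B is behind A.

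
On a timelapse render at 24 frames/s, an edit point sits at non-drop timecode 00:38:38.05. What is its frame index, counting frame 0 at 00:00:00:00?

55637

Total seconds to the label: (0 × 3600 + 38 × 60 + 38) = 2318.
Frame index = 2318 × 24 + 5 = 55637.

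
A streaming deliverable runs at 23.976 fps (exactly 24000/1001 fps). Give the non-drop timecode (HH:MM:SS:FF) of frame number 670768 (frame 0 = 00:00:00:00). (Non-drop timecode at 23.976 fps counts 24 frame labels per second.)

07:45:48:16

670768 ÷ 24 = 27948 full seconds, remainder 16 frames.
27948 s = 7 h 45 min 48 s.
Timecode: 07:45:48:16.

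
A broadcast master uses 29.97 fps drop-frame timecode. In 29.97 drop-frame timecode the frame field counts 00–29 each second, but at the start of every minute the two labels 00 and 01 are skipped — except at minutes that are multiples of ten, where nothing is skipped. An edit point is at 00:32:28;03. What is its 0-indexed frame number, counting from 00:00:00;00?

58385

Complete 10-minute blocks: 3, each 17982 frames → 53946.
Remaining 2 whole minutes in the current block: 1800 + 1 × 1798 = 3598 frames.
Within the current minute: 28 × 30 + 3 − 2 = 841 (labels ;00/;01 skipped at this minute). Total = 53946 + 3598 + 841 = 58385.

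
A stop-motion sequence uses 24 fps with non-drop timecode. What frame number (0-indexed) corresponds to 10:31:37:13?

frame 909541

Total seconds to the label: (10 × 3600 + 31 × 60 + 37) = 37897.
Frame index = 37897 × 24 + 13 = 909541.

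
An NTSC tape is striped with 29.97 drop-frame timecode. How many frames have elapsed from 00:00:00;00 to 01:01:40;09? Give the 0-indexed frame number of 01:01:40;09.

As if non-drop at 30 labels/s: (1 × 3600 + 1 × 60 + 40) × 30 + 9 = 111009.
Minute boundaries passed: 61; those not divisible by 10: 61 − 6 = 55; dropped labels = 2 × 55 = 110.
Actual frame index = 111009 − 110 = 110899.

110899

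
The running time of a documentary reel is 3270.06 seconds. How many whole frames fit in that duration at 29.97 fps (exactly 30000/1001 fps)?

Frames = 3270.06 × 30000/1001 = 98101800/1001 ≈ 98003.7962.
Complete frames: 98003.

98003 frames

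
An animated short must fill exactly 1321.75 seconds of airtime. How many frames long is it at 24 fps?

31722 frames

Frames = 1321.75 × 24 = 31722.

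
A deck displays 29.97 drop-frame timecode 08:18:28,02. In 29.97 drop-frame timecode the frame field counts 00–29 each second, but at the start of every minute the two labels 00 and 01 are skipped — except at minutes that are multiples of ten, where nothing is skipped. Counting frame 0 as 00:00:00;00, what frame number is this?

896344

As if non-drop at 30 labels/s: (8 × 3600 + 18 × 60 + 28) × 30 + 2 = 897242.
Minute boundaries passed: 498; those not divisible by 10: 498 − 49 = 449; dropped labels = 2 × 449 = 898.
Actual frame index = 897242 − 898 = 896344.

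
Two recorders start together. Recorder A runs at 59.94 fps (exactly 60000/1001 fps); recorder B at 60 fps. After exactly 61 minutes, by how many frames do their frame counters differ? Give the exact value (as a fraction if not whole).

61 min = 3660 s.
A emits 60000/1001 × 3660 = 219600000/1001 frames; B emits 60 × 3660 = 219600.
Difference = 219600/1001 frames (≈ 219.3806); B is ahead of A.

219600/1001 frames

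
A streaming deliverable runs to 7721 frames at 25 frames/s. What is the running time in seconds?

308.84 seconds

Running time = 7721 / (25) = 308.84 s.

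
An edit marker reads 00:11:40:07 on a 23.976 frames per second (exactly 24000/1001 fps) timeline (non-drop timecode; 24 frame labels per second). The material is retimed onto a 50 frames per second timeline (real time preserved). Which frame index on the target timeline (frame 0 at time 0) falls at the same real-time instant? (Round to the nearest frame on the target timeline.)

frame 35050

Source frame index: (0×3600 + 11×60 + 40) × 24 + 7 = 16807.
Real time: 16807 / (24000/1001) = 16823807/24000 s.
Target frame: (16823807/24000) × (50) = 16823807/480 ≈ 35049.598 → 35050.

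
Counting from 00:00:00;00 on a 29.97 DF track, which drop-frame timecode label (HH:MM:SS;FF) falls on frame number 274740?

Each 10-minute DF block holds 10 × 60 × 30 − 9 × 2 = 17982 frames. 274740 ÷ 17982 → 15 full blocks, remainder 5010.
Within the partial block the first minute is 1800 frames and each further minute 1798, so 2 further minute boundaries passed. Total skipped labels = 18 × 15 + 2 × 2 = 274.
Non-drop label index = 274740 + 274 = 275014; at 30 labels/s that is 02:32:47:04, i.e. DF 02:32:47;04.

02:32:47;04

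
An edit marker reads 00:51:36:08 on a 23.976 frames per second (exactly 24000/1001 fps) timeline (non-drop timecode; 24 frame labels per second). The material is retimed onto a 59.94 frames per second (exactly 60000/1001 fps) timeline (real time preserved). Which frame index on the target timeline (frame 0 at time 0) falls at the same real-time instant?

Source frame index: (0×3600 + 51×60 + 36) × 24 + 8 = 74312.
Real time: 74312 / (24000/1001) = 9298289/3000 s.
Target frame: (9298289/3000) × (60000/1001) = 185780.

frame 185780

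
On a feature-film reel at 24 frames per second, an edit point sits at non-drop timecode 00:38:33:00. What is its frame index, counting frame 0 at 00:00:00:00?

Total seconds to the label: (0 × 3600 + 38 × 60 + 33) = 2313.
Frame index = 2313 × 24 + 0 = 55512.

55512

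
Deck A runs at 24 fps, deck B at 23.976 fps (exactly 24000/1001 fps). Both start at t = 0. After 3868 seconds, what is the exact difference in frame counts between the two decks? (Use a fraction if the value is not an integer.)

92832/1001 frames

A emits 24 × 3868 = 92832 frames; B emits 24000/1001 × 3868 = 92832000/1001.
Difference = 92832/1001 frames (≈ 92.7393); B is behind A.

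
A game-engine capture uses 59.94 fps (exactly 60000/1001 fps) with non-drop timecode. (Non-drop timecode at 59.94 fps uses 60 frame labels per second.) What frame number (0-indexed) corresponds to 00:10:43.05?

Total seconds to the label: (0 × 3600 + 10 × 60 + 43) = 643.
Frame index = 643 × 60 + 5 = 38585.

38585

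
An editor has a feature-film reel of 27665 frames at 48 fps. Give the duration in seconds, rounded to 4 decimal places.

Running time = 27665 × 1/48 = 27665/48 s ≈ 576.3542 s.

576.3542 seconds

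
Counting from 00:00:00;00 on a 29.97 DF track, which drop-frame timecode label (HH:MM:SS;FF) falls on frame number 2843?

00:01:34;25

Each 10-minute DF block holds 10 × 60 × 30 − 9 × 2 = 17982 frames. 2843 ÷ 17982 → 0 full blocks, remainder 2843.
Within the partial block the first minute is 1800 frames and each further minute 1798, so 1 further minute boundary passed. Total skipped labels = 18 × 0 + 2 × 1 = 2.
Non-drop label index = 2843 + 2 = 2845; at 30 labels/s that is 00:01:34:25, i.e. DF 00:01:34;25.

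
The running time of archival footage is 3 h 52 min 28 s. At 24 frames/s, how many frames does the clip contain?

334752 frames

3 h 52 min 28 s = 13948 s.
Frames = 13948 × 24 = 334752.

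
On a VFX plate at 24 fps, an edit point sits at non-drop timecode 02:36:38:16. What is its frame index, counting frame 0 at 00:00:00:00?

Total seconds to the label: (2 × 3600 + 36 × 60 + 38) = 9398.
Frame index = 9398 × 24 + 16 = 225568.

225568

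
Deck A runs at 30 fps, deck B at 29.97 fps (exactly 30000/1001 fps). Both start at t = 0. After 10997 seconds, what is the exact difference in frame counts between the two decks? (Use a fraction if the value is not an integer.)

A emits 30 × 10997 = 329910 frames; B emits 30000/1001 × 10997 = 47130000/143.
Difference = 47130/143 frames (≈ 329.5804); B is behind A.

47130/143 frames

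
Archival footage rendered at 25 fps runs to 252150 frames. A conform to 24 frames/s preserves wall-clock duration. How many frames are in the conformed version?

242064 frames

Frames at target rate = 252150 × (24) / (25) = 242064.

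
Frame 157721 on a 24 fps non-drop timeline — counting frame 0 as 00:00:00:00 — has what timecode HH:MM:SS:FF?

01:49:31:17

157721 ÷ 24 = 6571 full seconds, remainder 17 frames.
6571 s = 1 h 49 min 31 s.
Timecode: 01:49:31:17.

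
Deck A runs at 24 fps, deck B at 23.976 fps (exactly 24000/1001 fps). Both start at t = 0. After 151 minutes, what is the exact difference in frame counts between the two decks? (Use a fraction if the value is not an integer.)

151 min = 9060 s.
A emits 24 × 9060 = 217440 frames; B emits 24000/1001 × 9060 = 217440000/1001.
Difference = 217440/1001 frames (≈ 217.2228); B is behind A.

217440/1001 frames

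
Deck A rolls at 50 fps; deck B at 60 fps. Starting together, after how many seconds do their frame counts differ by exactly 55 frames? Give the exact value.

5.5 seconds

The gap grows by |60 − 50| = 10 frames per second.
Time for a 55-frame gap: 55 ÷ (10) = 5.5 s.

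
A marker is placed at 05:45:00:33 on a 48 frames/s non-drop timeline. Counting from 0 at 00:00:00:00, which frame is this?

Total seconds to the label: (5 × 3600 + 45 × 60 + 0) = 20700.
Frame index = 20700 × 48 + 33 = 993633.

frame 993633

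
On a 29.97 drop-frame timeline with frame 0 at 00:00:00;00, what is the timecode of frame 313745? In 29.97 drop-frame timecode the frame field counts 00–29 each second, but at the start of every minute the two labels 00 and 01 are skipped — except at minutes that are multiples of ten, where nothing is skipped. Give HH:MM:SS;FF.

02:54:28;19

Each 10-minute DF block holds 10 × 60 × 30 − 9 × 2 = 17982 frames. 313745 ÷ 17982 → 17 full blocks, remainder 8051.
Within the partial block the first minute is 1800 frames and each further minute 1798, so 4 further minute boundaries passed. Total skipped labels = 18 × 17 + 2 × 4 = 314.
Non-drop label index = 313745 + 314 = 314059; at 30 labels/s that is 02:54:28:19, i.e. DF 02:54:28;19.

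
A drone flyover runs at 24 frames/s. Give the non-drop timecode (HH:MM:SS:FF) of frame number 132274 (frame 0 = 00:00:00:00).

132274 ÷ 24 = 5511 full seconds, remainder 10 frames.
5511 s = 1 h 31 min 51 s.
Timecode: 01:31:51:10.

01:31:51:10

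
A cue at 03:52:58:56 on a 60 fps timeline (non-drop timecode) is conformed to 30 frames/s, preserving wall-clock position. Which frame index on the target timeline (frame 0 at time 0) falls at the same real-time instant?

frame 419368

Source frame index: (3×3600 + 52×60 + 58) × 60 + 56 = 838736.
Real time: 838736 / (60) = 209684/15 s.
Target frame: (209684/15) × (30) = 419368.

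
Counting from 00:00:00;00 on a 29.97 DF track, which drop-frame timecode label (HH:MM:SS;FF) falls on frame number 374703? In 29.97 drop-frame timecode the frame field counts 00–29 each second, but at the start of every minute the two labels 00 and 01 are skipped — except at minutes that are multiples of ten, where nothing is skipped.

03:28:22;19

Ten DF minutes hold 17982 frames, so frame 374703 lies in block 20 (frames 359640–377621) with 15063 frames into that block.
The block's first minute is 1800 frames and the rest 1798 each; 15063 frames reaches minute 8, so 20 × 18 + 8 × 2 = 376 labels have been skipped so far.
Adding those back, label number 374703 + 376 = 375079 at 30 labels/s is 12502 s + 19 f = 3 h 28 min 22 s frame 19, i.e. 03:28:22;19.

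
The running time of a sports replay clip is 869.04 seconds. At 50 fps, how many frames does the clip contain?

Frames = 869.04 × 50 = 43452.

43452 frames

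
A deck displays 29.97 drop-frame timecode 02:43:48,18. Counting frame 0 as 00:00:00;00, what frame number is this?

294564

As if non-drop at 30 labels/s: (2 × 3600 + 43 × 60 + 48) × 30 + 18 = 294858.
Minute boundaries passed: 163; those not divisible by 10: 163 − 16 = 147; dropped labels = 2 × 147 = 294.
Actual frame index = 294858 − 294 = 294564.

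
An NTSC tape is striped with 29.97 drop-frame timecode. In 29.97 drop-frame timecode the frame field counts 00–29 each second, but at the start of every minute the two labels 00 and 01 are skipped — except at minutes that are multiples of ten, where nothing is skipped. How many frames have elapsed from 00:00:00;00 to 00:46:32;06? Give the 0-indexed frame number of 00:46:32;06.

As if non-drop at 30 labels/s: (0 × 3600 + 46 × 60 + 32) × 30 + 6 = 83766.
Minute boundaries passed: 46; those not divisible by 10: 46 − 4 = 42; dropped labels = 2 × 42 = 84.
Actual frame index = 83766 − 84 = 83682.

83682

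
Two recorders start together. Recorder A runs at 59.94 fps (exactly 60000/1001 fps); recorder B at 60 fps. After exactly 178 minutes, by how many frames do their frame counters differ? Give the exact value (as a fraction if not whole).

640800/1001 frames

178 min = 10680 s.
A emits 60000/1001 × 10680 = 640800000/1001 frames; B emits 60 × 10680 = 640800.
Difference = 640800/1001 frames (≈ 640.1598); B is ahead of A.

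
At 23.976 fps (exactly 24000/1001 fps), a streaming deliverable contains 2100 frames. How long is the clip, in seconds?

Running time = 2100 / (24000/1001) = 87.5875 s.

87.5875 seconds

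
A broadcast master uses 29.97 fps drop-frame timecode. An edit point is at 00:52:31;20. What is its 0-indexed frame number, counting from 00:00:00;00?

Complete 10-minute blocks: 5, each 17982 frames → 89910.
Remaining 2 whole minutes in the current block: 1800 + 1 × 1798 = 3598 frames.
Within the current minute: 31 × 30 + 20 − 2 = 948 (labels ;00/;01 skipped at this minute). Total = 89910 + 3598 + 948 = 94456.

94456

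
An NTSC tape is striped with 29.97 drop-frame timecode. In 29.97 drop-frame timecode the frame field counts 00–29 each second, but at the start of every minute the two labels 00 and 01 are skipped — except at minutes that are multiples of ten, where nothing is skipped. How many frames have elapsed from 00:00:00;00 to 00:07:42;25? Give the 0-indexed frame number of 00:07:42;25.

13871

As if non-drop at 30 labels/s: (0 × 3600 + 7 × 60 + 42) × 30 + 25 = 13885.
Minute boundaries passed: 7; those not divisible by 10: 7 − 0 = 7; dropped labels = 2 × 7 = 14.
Actual frame index = 13885 − 14 = 13871.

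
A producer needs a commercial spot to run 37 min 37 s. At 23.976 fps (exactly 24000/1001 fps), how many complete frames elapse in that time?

54113 frames

37 min 37 s = 2257 s.
Frames = 2257 × 24000/1001 = 54168000/1001 ≈ 54113.8861.
Complete frames: 54113.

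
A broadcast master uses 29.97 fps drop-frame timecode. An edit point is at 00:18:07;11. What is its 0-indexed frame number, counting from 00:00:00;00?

32587

As if non-drop at 30 labels/s: (0 × 3600 + 18 × 60 + 7) × 30 + 11 = 32621.
Minute boundaries passed: 18; those not divisible by 10: 18 − 1 = 17; dropped labels = 2 × 17 = 34.
Actual frame index = 32621 − 34 = 32587.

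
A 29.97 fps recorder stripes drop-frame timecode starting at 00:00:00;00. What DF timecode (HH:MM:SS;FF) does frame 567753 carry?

05:15:44;01

Each 10-minute DF block holds 10 × 60 × 30 − 9 × 2 = 17982 frames. 567753 ÷ 17982 → 31 full blocks, remainder 10311.
Within the partial block the first minute is 1800 frames and each further minute 1798, so 5 further minute boundaries passed. Total skipped labels = 18 × 31 + 2 × 5 = 568.
Non-drop label index = 567753 + 568 = 568321; at 30 labels/s that is 05:15:44:01, i.e. DF 05:15:44;01.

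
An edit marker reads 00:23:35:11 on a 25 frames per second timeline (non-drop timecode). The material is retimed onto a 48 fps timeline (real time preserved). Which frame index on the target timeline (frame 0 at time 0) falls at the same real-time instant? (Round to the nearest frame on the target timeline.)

frame 67941

Source frame index: (0×3600 + 23×60 + 35) × 25 + 11 = 35386.
Real time: 35386 / (25) = 35386/25 s.
Target frame: (35386/25) × (48) = 1698528/25 ≈ 67941.120 → 67941.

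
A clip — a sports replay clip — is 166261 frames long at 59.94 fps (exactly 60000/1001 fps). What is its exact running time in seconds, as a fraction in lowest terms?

166427261/60000 seconds

Running time = 166261 ÷ (60000/1001) = 166261 × 1001/60000 = 166427261/60000 s.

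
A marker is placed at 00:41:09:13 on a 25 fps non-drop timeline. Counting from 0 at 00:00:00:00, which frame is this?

frame 61738

Total seconds to the label: (0 × 3600 + 41 × 60 + 9) = 2469.
Frame index = 2469 × 25 + 13 = 61738.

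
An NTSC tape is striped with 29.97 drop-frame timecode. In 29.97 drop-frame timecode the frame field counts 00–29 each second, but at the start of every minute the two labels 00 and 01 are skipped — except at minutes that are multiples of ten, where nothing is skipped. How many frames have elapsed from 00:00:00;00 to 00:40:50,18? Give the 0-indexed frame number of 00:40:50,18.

73446

As if non-drop at 30 labels/s: (0 × 3600 + 40 × 60 + 50) × 30 + 18 = 73518.
Minute boundaries passed: 40; those not divisible by 10: 40 − 4 = 36; dropped labels = 2 × 36 = 72.
Actual frame index = 73518 − 72 = 73446.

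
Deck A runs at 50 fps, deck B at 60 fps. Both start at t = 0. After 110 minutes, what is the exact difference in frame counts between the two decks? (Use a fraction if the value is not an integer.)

110 min = 6600 s.
A emits 50 × 6600 = 330000 frames; B emits 60 × 6600 = 396000.
Difference = 66000 frames; B is ahead of A.

66000 frames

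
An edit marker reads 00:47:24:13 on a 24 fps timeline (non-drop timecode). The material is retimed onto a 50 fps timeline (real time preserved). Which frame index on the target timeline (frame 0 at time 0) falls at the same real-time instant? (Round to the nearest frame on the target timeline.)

Source frame index: (0×3600 + 47×60 + 24) × 24 + 13 = 68269.
Real time: 68269 / (24) = 68269/24 s.
Target frame: (68269/24) × (50) = 1706725/12 ≈ 142227.083 → 142227.

frame 142227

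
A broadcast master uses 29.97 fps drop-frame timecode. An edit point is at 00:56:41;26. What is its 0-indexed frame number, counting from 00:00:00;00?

As if non-drop at 30 labels/s: (0 × 3600 + 56 × 60 + 41) × 30 + 26 = 102056.
Minute boundaries passed: 56; those not divisible by 10: 56 − 5 = 51; dropped labels = 2 × 51 = 102.
Actual frame index = 102056 − 102 = 101954.

101954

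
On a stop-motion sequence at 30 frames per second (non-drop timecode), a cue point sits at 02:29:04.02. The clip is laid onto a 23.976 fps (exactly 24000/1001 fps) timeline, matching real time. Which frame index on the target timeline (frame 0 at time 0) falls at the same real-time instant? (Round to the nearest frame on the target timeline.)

Source frame index: (2×3600 + 29×60 + 4) × 30 + 2 = 268322.
Real time: 268322 / (30) = 134161/15 s.
Target frame: (134161/15) × (24000/1001) = 214657600/1001 ≈ 214443.157 → 214443.

frame 214443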